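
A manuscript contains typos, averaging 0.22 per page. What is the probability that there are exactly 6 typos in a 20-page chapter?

0.1237

Over the interval, μ = 0.22 × 20 = 4.4 (a 20-page chapter = 20 pages).
P(N = 6) = e^(−μ) μ^6/6! = e^(−4.4) · 4.4^6/720 ≈ 0.1237.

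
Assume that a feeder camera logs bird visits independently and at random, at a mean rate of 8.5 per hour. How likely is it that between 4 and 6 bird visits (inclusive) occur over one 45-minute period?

Over the interval, μ = 8.5 × 0.75 = 6.375 (a 45-minute period = 0.75 hours).
P(4 ≤ N ≤ 6) = Σ_{j=4}^{6} e^(−6.375) · 6.375^j/j! ≈ 0.4256.

0.4256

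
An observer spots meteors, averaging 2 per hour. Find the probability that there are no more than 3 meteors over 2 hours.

Over the interval, μ = 2 × 2 = 4 (2 hours).
P(N ≤ 3) = Σ_{j=0}^{3} e^(−μ) μ^j/j! ≈ 0.4335.

0.4335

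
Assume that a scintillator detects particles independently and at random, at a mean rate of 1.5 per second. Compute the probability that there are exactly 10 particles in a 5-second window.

Over the interval, μ = 1.5 × 5 = 7.5 (a 5-second window = 5 seconds).
P(N = 10) = e^(−μ) μ^10/10! = e^(−7.5) · 7.5^10/3628800 ≈ 0.0858.

0.0858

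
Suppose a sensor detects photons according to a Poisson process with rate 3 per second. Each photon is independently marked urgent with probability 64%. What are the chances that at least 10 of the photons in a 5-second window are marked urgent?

0.4911

Thinning: the photons that are marked urgent themselves form a Poisson process with rate 0.64 × 3 = 1.92 per second.
Over the interval, μ = 1.92 × 5 = 9.6 (a 5-second window = 5 seconds).
P(N ≥ 10) = 1 − P(N ≤ 9) ≈ 0.4911.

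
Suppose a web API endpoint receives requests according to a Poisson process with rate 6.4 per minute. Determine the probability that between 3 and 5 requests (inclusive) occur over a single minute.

With mean μ = 6.4 per minute,
P(3 ≤ N ≤ 5) = Σ_{j=3}^{5} e^(−6.4) · 6.4^j/j! ≈ 0.3374.

0.3374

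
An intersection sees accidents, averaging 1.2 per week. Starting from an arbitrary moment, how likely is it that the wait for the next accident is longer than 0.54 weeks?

The wait for the next event is exponential with rate λ = 1.2 per week.
P(T > 0.54) = e^(−λt) = e^(−1.2 × 0.54) = e^(−0.648) ≈ 0.5231.

0.5231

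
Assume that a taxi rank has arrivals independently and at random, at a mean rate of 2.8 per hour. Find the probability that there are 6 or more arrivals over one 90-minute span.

0.2469

Over the interval, μ = 2.8 × 1.5 = 4.2 (a 90-minute span = 1.5 hours).
P(N ≥ 6) = 1 − P(N ≤ 5) = 1 − Σ_{j=0}^{5} e^(−μ) μ^j/j! ≈ 0.2469.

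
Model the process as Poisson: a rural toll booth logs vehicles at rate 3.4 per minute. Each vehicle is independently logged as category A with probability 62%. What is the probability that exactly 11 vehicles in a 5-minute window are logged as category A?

Thinning: the vehicles that are logged as category A themselves form a Poisson process with rate 0.62 × 3.4 = 2.108 per minute.
Over the interval, μ = 2.108 × 5 = 10.54 (a 5-minute window = 5 minutes).
P(N = 11) = e^(−10.54) · 10.54^11/11! ≈ 0.1182.

0.1182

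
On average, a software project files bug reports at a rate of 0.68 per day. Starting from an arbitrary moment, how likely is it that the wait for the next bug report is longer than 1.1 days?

0.4733

The wait for the next event is exponential with rate λ = 0.68 per day.
P(T > 1.1) = e^(−λt) = e^(−0.68 × 1.1) = e^(−0.748) ≈ 0.4733.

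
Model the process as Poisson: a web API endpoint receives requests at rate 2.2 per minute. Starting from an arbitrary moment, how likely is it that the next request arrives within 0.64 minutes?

Inter-arrival times are exponential with rate λ = 2.2 per minute.
P(T ≤ 0.64) = 1 − e^(−λt) = 1 − e^(−2.2 × 0.64) = 1 − e^(−1.408) ≈ 0.7554.

0.7554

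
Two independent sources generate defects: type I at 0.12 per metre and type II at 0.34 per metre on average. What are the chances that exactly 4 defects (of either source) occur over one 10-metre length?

Independent Poisson processes superpose: combined rate λ = 0.12 + 0.34 = 0.46 per metre.
Over the interval, μ = 0.46 × 10 = 4.6 (a 10-metre length = 10 metres).
P(N = 4) = e^(−4.6) · 4.6^4/4! ≈ 0.1875.

0.1875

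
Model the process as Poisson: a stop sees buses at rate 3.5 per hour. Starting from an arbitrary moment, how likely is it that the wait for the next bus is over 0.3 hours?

The wait for the next event is exponential with rate λ = 3.5 per hour.
P(T > 0.3) = e^(−λt) = e^(−3.5 × 0.3) = e^(−1.05) ≈ 0.3499.

0.3499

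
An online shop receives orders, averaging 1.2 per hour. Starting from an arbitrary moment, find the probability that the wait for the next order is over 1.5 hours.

0.1653

The wait for the next event is exponential with rate λ = 1.2 per hour.
P(T > 1.5) = e^(−λt) = e^(−1.2 × 1.5) = e^(−1.8) ≈ 0.1653.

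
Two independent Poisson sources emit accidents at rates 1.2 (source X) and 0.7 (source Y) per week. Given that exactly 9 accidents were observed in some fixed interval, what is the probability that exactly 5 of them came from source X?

0.2333

Given the total, each event is independently from source X with probability p = λ_X/(λ_X+λ_Y) = 1.2/1.9 ≈ 0.6316.
So K ~ Binomial(9, 1.2/1.9): P(K = 5) = C(9,5) · (1.2/1.9)^5 · (0.7/1.9)^4 ≈ 0.2333.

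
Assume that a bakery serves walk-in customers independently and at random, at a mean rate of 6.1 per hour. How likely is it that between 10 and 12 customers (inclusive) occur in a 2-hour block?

0.3277

Over the interval, μ = 6.1 × 2 = 12.2 (a 2-hour block = 2 hours).
P(10 ≤ N ≤ 12) = Σ_{j=10}^{12} e^(−12.2) · 12.2^j/j! ≈ 0.3277.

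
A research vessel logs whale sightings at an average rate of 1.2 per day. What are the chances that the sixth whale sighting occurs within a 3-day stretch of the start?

0.1559

Over the interval, μ = 1.2 × 3 = 3.6 (a 3-day stretch = 3 days).
The sixth arrival falls in the interval iff at least 6 events occur there: P(S_6 ≤ t) = P(N ≥ 6) = 1 − P(N ≤ 5) ≈ 0.1559.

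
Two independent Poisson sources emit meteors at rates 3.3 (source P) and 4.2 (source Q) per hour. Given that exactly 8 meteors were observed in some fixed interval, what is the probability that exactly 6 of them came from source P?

0.0637

Given the total, each event is independently from source P with probability p = λ_P/(λ_P+λ_Q) = 3.3/7.5 = 0.4400.
So K ~ Binomial(8, 3.3/7.5): P(K = 6) = C(8,6) · (3.3/7.5)^6 · (4.2/7.5)^2 ≈ 0.0637.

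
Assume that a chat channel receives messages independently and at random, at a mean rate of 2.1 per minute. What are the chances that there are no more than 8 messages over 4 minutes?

0.5369

Over the interval, μ = 2.1 × 4 = 8.4 (4 minutes).
P(N ≤ 8) = Σ_{j=0}^{8} e^(−μ) μ^j/j! ≈ 0.5369.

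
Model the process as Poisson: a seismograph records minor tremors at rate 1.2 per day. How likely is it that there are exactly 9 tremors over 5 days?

Over the interval, μ = 1.2 × 5 = 6 (5 days).
P(N = 9) = e^(−μ) μ^9/9! = e^(−6) · 6^9/362880 ≈ 0.0688.

0.0688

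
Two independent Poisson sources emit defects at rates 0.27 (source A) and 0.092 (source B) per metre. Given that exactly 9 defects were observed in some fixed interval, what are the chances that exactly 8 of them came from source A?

Given the total, each event is independently from source A with probability p = λ_A/(λ_A+λ_B) = 0.27/0.362 ≈ 0.7459.
So K ~ Binomial(9, 0.27/0.362): P(K = 8) = C(9,8) · (0.27/0.362)^8 · (0.092/0.362)^1 ≈ 0.2191.

0.2191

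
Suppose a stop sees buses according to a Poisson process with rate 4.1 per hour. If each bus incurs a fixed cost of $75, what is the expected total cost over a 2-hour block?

$615

E[N] = 4.1 × 2 = 8.2 (a 2-hour block = 2 hours); E[cost] = 8.2 × $75 = $615.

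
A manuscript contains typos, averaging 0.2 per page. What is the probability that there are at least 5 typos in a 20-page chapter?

0.3712

Over the interval, μ = 0.2 × 20 = 4 (a 20-page chapter = 20 pages).
P(N ≥ 5) = 1 − P(N ≤ 4) = 1 − Σ_{j=0}^{4} e^(−μ) μ^j/j! ≈ 0.3712.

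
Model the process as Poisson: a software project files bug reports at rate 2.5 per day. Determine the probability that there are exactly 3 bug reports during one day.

0.2138

With mean μ = 2.5 per day,
P(N = 3) = e^(−μ) μ^3/3! = e^(−2.5) · 2.5^3/6 ≈ 0.2138.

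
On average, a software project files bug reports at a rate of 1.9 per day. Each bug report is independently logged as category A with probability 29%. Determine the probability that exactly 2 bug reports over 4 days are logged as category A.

Thinning: the bug reports that are logged as category A themselves form a Poisson process with rate 0.29 × 1.9 = 0.551 per day.
Over the interval, μ = 0.551 × 4 = 2.204 (4 days).
P(N = 2) = e^(−2.204) · 2.204^2/2! ≈ 0.2680.

0.2680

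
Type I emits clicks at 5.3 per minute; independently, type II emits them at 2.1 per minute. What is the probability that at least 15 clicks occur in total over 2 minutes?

0.5137

Independent Poisson processes superpose: combined rate λ = 5.3 + 2.1 = 7.4 per minute.
Over the interval, μ = 7.4 × 2 = 14.8 (2 minutes).
P(N ≥ 15) = 1 − P(N ≤ 14) ≈ 0.5137.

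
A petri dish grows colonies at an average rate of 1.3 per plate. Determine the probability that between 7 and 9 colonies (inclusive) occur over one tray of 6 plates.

0.4027

Over the interval, μ = 1.3 × 6 = 7.8 (a tray of 6 plates = 6 plates).
P(7 ≤ N ≤ 9) = Σ_{j=7}^{9} e^(−7.8) · 7.8^j/j! ≈ 0.4027.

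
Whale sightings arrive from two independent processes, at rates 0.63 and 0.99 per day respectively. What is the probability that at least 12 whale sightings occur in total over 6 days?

Independent Poisson processes superpose: combined rate λ = 0.63 + 0.99 = 1.62 per day.
Over the interval, μ = 1.62 × 6 = 9.72 (6 days).
P(N ≥ 12) = 1 − P(N ≤ 11) ≈ 0.2719.

0.2719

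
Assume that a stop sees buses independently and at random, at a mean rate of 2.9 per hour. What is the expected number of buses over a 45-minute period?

2.175

E[N] = λt = 2.9 × 0.75 = 2.175 (a 45-minute period = 0.75 hours).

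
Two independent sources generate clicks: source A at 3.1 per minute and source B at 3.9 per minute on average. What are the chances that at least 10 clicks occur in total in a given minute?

0.1695

Independent Poisson processes superpose: combined rate λ = 3.1 + 3.9 = 7 per minute.
So μ = 7.
P(N ≥ 10) = 1 − P(N ≤ 9) ≈ 0.1695.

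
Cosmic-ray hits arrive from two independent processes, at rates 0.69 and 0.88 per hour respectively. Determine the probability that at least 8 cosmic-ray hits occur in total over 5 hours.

Independent Poisson processes superpose: combined rate λ = 0.69 + 0.88 = 1.57 per hour.
Over the interval, μ = 1.57 × 5 = 7.85 (5 hours).
P(N ≥ 8) = 1 − P(N ≤ 7) ≈ 0.5259.

0.5259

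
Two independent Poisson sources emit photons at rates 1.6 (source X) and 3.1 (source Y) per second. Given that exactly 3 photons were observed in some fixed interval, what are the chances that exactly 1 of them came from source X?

0.4443

Given the total, each event is independently from source X with probability p = λ_X/(λ_X+λ_Y) = 1.6/4.7 ≈ 0.3404.
So K ~ Binomial(3, 1.6/4.7): P(K = 1) = C(3,1) · (1.6/4.7)^1 · (3.1/4.7)^2 ≈ 0.4443.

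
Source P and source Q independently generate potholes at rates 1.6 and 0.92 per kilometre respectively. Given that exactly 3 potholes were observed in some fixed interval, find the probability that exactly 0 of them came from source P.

0.0487

Given the total, each event is independently from source P with probability p = λ_P/(λ_P+λ_Q) = 1.6/2.52 ≈ 0.6349.
So K ~ Binomial(3, 1.6/2.52): P(K = 0) = C(3,0) · (1.6/2.52)^0 · (0.92/2.52)^3 ≈ 0.0487.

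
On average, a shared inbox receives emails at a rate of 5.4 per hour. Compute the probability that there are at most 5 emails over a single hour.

0.5461

With mean μ = 5.4 per hour,
P(N ≤ 5) = Σ_{j=0}^{5} e^(−μ) μ^j/j! ≈ 0.5461.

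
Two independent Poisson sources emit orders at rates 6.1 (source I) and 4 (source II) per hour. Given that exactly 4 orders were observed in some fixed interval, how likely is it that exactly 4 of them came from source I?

0.1331

Given the total, each event is independently from source I with probability p = λ_I/(λ_I+λ_II) = 6.1/10.1 ≈ 0.6040.
So K ~ Binomial(4, 6.1/10.1): P(K = 4) = C(4,4) · (6.1/10.1)^4 · (4/10.1)^0 ≈ 0.1331.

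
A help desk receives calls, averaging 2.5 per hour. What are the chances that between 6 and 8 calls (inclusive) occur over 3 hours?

0.4205

Over the interval, μ = 2.5 × 3 = 7.5 (3 hours).
P(6 ≤ N ≤ 8) = Σ_{j=6}^{8} e^(−7.5) · 7.5^j/j! ≈ 0.4205.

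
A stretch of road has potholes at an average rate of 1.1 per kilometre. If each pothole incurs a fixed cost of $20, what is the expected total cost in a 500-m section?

E[N] = 1.1 × 0.5 = 0.55 (a 500-m section = 0.5 kilometres); E[cost] = 0.55 × $20 = $11.

$11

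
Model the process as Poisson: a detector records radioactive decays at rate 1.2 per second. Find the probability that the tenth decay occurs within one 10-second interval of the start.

Over the interval, μ = 1.2 × 10 = 12 (a 10-second interval = 10 seconds).
The tenth arrival falls in the interval iff at least 10 events occur there: P(S_10 ≤ t) = P(N ≥ 10) = 1 − P(N ≤ 9) ≈ 0.7576.

0.7576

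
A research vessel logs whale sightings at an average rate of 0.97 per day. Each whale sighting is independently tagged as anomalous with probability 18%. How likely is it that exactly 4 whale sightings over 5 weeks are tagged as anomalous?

0.1289

Thinning: the whale sightings that are tagged as anomalous themselves form a Poisson process with rate 0.18 × 0.97 = 0.1746 per day.
Over the interval, μ = 0.1746 × 35 = 6.111 (5 weeks = 35 days).
P(N = 4) = e^(−6.111) · 6.111^4/4! ≈ 0.1289.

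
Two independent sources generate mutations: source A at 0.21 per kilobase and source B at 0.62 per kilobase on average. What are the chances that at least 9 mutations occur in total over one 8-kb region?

0.2253

Independent Poisson processes superpose: combined rate λ = 0.21 + 0.62 = 0.83 per kilobase.
Over the interval, μ = 0.83 × 8 = 6.64 (an 8-kb region = 8 kilobases).
P(N ≥ 9) = 1 − P(N ≤ 8) ≈ 0.2253.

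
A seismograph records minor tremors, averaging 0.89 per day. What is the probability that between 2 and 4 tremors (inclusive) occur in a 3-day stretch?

0.6132

Over the interval, μ = 0.89 × 3 = 2.67 (a 3-day stretch = 3 days).
P(2 ≤ N ≤ 4) = Σ_{j=2}^{4} e^(−2.67) · 2.67^j/j! ≈ 0.6132.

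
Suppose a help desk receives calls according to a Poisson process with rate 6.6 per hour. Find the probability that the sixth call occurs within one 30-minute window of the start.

Over the interval, μ = 6.6 × 0.5 = 3.3 (a 30-minute window = 0.5 hours).
The sixth arrival falls in the interval iff at least 6 events occur there: P(S_6 ≤ t) = P(N ≥ 6) = 1 − P(N ≤ 5) ≈ 0.1171.

0.1171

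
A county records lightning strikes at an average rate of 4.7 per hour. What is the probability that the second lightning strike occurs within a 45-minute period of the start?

Over the interval, μ = 4.7 × 0.75 = 3.525 (a 45-minute period = 0.75 hours).
The second arrival falls in the interval iff at least 2 events occur there: P(S_2 ≤ t) = P(N ≥ 2) = 1 − P(N ≤ 1) ≈ 0.8667.

0.8667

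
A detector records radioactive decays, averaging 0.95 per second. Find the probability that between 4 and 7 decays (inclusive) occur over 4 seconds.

Over the interval, μ = 0.95 × 4 = 3.8 (4 seconds).
P(4 ≤ N ≤ 7) = Σ_{j=4}^{7} e^(−3.8) · 3.8^j/j! ≈ 0.4864.

0.4864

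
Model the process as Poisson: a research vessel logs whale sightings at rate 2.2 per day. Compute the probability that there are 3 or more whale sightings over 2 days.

0.8149

Over the interval, μ = 2.2 × 2 = 4.4 (2 days).
P(N ≥ 3) = 1 − P(N ≤ 2) = 1 − Σ_{j=0}^{2} e^(−μ) μ^j/j! ≈ 0.8149.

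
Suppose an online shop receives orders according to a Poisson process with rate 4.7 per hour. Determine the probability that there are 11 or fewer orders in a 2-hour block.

Over the interval, μ = 4.7 × 2 = 9.4 (a 2-hour block = 2 hours).
P(N ≤ 11) = Σ_{j=0}^{11} e^(−μ) μ^j/j! ≈ 0.7626.

0.7626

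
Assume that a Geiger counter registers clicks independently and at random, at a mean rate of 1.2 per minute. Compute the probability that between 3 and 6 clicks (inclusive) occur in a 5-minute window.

Over the interval, μ = 1.2 × 5 = 6 (a 5-minute window = 5 minutes).
P(3 ≤ N ≤ 6) = Σ_{j=3}^{6} e^(−6) · 6^j/j! ≈ 0.5443.

0.5443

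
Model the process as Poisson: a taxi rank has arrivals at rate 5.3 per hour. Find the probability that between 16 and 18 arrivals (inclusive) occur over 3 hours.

0.2739

Over the interval, μ = 5.3 × 3 = 15.9 (3 hours).
P(16 ≤ N ≤ 18) = Σ_{j=16}^{18} e^(−15.9) · 15.9^j/j! ≈ 0.2739.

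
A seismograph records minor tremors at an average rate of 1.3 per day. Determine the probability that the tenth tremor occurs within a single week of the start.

Over the interval, μ = 1.3 × 7 = 9.1 (a week = 7 days).
The tenth arrival falls in the interval iff at least 10 events occur there: P(S_10 ≤ t) = P(N ≥ 10) = 1 − P(N ≤ 9) ≈ 0.4258.

0.4258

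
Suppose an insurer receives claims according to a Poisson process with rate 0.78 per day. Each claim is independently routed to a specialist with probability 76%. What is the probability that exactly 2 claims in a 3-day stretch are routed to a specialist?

Thinning: the claims that are routed to a specialist themselves form a Poisson process with rate 0.76 × 0.78 = 0.5928 per day.
Over the interval, μ = 0.5928 × 3 = 1.7784 (a 3-day stretch = 3 days).
P(N = 2) = e^(−1.7784) · 1.7784^2/2! ≈ 0.2671.

0.2671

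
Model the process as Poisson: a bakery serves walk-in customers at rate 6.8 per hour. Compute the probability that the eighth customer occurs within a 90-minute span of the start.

0.7973

Over the interval, μ = 6.8 × 1.5 = 10.2 (a 90-minute span = 1.5 hours).
The eighth arrival falls in the interval iff at least 8 events occur there: P(S_8 ≤ t) = P(N ≥ 8) = 1 − P(N ≤ 7) ≈ 0.7973.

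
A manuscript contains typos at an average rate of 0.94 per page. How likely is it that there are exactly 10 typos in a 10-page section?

0.1228

Over the interval, μ = 0.94 × 10 = 9.4 (a 10-page section = 10 pages).
P(N = 10) = e^(−μ) μ^10/10! = e^(−9.4) · 9.4^10/3628800 ≈ 0.1228.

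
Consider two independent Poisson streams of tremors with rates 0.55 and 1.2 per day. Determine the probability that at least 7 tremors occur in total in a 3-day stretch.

0.2752

Independent Poisson processes superpose: combined rate λ = 0.55 + 1.2 = 1.75 per day.
Over the interval, μ = 1.75 × 3 = 5.25 (a 3-day stretch = 3 days).
P(N ≥ 7) = 1 − P(N ≤ 6) ≈ 0.2752.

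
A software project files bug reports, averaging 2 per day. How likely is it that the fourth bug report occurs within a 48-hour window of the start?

Over the interval, μ = 2 × 2 = 4 (a 48-hour window = 2 days).
The fourth arrival falls in the interval iff at least 4 events occur there: P(S_4 ≤ t) = P(N ≥ 4) = 1 − P(N ≤ 3) ≈ 0.5665.

0.5665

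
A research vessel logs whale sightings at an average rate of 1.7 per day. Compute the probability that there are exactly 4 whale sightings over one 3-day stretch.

0.1719

Over the interval, μ = 1.7 × 3 = 5.1 (a 3-day stretch = 3 days).
P(N = 4) = e^(−μ) μ^4/4! = e^(−5.1) · 5.1^4/24 ≈ 0.1719.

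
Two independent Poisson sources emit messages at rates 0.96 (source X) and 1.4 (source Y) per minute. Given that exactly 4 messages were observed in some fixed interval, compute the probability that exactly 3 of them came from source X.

0.1597

Given the total, each event is independently from source X with probability p = λ_X/(λ_X+λ_Y) = 0.96/2.36 ≈ 0.4068.
So K ~ Binomial(4, 0.96/2.36): P(K = 3) = C(4,3) · (0.96/2.36)^3 · (1.4/2.36)^1 ≈ 0.1597.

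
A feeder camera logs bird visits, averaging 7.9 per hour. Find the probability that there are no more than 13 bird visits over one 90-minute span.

Over the interval, μ = 7.9 × 1.5 = 11.85 (a 90-minute span = 1.5 hours).
P(N ≤ 13) = Σ_{j=0}^{13} e^(−μ) μ^j/j! ≈ 0.6973.

0.6973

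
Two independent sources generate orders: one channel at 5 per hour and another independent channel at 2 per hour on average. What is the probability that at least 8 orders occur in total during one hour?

Independent Poisson processes superpose: combined rate λ = 5 + 2 = 7 per hour.
So μ = 7.
P(N ≥ 8) = 1 − P(N ≤ 7) ≈ 0.4013.

0.4013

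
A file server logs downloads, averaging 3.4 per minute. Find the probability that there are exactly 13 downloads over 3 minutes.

Over the interval, μ = 3.4 × 3 = 10.2 (3 minutes).
P(N = 13) = e^(−μ) μ^13/13! = e^(−10.2) · 10.2^13/6227020800 ≈ 0.0772.

0.0772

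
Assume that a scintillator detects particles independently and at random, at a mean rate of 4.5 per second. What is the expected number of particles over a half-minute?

E[N] = λt = 4.5 × 30 = 135 (a half-minute = 30 seconds).

135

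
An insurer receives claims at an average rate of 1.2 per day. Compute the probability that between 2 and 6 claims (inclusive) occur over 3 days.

Over the interval, μ = 1.2 × 3 = 3.6 (3 days).
P(2 ≤ N ≤ 6) = Σ_{j=2}^{6} e^(−3.6) · 3.6^j/j! ≈ 0.8010.

0.8010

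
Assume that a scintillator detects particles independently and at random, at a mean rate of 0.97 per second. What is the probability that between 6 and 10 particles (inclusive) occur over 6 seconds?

Over the interval, μ = 0.97 × 6 = 5.82 (6 seconds).
P(6 ≤ N ≤ 10) = Σ_{j=6}^{10} e^(−5.82) · 5.82^j/j! ≈ 0.4894.

0.4894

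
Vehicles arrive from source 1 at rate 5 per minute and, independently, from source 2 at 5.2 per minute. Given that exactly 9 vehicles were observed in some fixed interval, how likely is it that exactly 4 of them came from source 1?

Given the total, each event is independently from source 1 with probability p = λ_1/(λ_1+λ_2) = 5/10.2 ≈ 0.4902.
So K ~ Binomial(9, 5/10.2): P(K = 4) = C(9,4) · (5/10.2)^4 · (5.2/10.2)^5 ≈ 0.2505.

0.2505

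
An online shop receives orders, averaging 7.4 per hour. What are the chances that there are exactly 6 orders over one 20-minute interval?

0.0266

Over the interval, μ = 7.4 × 1/3 ≈ 2.46667 (a 20-minute interval = 1/3 hours).
P(N = 6) = e^(−μ) μ^6/6! = e^(−2.46667) · 2.46667^6/720 ≈ 0.0266.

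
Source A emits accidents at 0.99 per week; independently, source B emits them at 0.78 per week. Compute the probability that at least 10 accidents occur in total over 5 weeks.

Independent Poisson processes superpose: combined rate λ = 0.99 + 0.78 = 1.77 per week.
Over the interval, μ = 1.77 × 5 = 8.85 (5 weeks).
P(N ≥ 10) = 1 − P(N ≤ 9) ≈ 0.3928.

0.3928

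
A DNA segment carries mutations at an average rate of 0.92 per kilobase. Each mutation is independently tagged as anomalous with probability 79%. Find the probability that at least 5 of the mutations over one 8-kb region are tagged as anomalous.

Thinning: the mutations that are tagged as anomalous themselves form a Poisson process with rate 0.79 × 0.92 = 0.7268 per kilobase.
Over the interval, μ = 0.7268 × 8 = 5.8144 (an 8-kb region = 8 kilobases).
P(N ≥ 5) = 1 − P(N ≤ 4) ≈ 0.6893.

0.6893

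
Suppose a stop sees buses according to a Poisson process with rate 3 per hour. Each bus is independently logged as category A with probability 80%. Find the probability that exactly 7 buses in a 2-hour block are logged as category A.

Thinning: the buses that are logged as category A themselves form a Poisson process with rate 0.8 × 3 = 2.4 per hour.
Over the interval, μ = 2.4 × 2 = 4.8 (a 2-hour block = 2 hours).
P(N = 7) = e^(−4.8) · 4.8^7/7! ≈ 0.0959.

0.0959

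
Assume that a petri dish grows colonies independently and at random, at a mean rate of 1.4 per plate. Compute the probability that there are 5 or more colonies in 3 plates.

0.4102

Over the interval, μ = 1.4 × 3 = 4.2 (3 plates).
P(N ≥ 5) = 1 − P(N ≤ 4) = 1 − Σ_{j=0}^{4} e^(−μ) μ^j/j! ≈ 0.4102.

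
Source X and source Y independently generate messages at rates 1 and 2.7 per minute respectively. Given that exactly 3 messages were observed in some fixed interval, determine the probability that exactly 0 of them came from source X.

0.3886

Given the total, each event is independently from source X with probability p = λ_X/(λ_X+λ_Y) = 1/3.7 ≈ 0.2703.
So K ~ Binomial(3, 1/3.7): P(K = 0) = C(3,0) · (1/3.7)^0 · (2.7/3.7)^3 ≈ 0.3886.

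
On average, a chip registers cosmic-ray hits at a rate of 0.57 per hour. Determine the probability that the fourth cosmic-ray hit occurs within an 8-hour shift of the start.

Over the interval, μ = 0.57 × 8 = 4.56 (an 8-hour shift = 8 hours).
The fourth arrival falls in the interval iff at least 4 events occur there: P(S_4 ≤ t) = P(N ≥ 4) = 1 − P(N ≤ 3) ≈ 0.6677.

0.6677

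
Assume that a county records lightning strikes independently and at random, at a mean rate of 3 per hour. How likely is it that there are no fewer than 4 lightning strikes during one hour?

With mean μ = 3 per hour,
P(N ≥ 4) = 1 − P(N ≤ 3) = 1 − Σ_{j=0}^{3} e^(−μ) μ^j/j! ≈ 0.3528.

0.3528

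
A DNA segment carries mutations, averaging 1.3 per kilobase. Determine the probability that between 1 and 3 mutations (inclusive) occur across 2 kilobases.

Over the interval, μ = 1.3 × 2 = 2.6 (2 kilobases).
P(1 ≤ N ≤ 3) = Σ_{j=1}^{3} e^(−2.6) · 2.6^j/j! ≈ 0.6617.

0.6617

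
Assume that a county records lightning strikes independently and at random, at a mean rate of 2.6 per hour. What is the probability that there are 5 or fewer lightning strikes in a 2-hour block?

0.5809

Over the interval, μ = 2.6 × 2 = 5.2 (a 2-hour block = 2 hours).
P(N ≤ 5) = Σ_{j=0}^{5} e^(−μ) μ^j/j! ≈ 0.5809.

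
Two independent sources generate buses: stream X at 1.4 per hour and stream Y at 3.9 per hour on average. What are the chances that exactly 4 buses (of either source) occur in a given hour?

Independent Poisson processes superpose: combined rate λ = 1.4 + 3.9 = 5.3 per hour.
So μ = 5.3.
P(N = 4) = e^(−5.3) · 5.3^4/4! ≈ 0.1641.

0.1641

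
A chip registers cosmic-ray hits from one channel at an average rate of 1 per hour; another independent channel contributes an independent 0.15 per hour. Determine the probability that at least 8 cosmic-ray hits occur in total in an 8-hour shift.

0.6990

Independent Poisson processes superpose: combined rate λ = 1 + 0.15 = 1.15 per hour.
Over the interval, μ = 1.15 × 8 = 9.2 (an 8-hour shift = 8 hours).
P(N ≥ 8) = 1 − P(N ≤ 7) ≈ 0.6990.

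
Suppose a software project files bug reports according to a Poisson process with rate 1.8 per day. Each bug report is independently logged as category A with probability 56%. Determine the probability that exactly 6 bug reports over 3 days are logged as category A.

Thinning: the bug reports that are logged as category A themselves form a Poisson process with rate 0.56 × 1.8 = 1.008 per day.
Over the interval, μ = 1.008 × 3 = 3.024 (3 days).
P(N = 6) = e^(−3.024) · 3.024^6/6! ≈ 0.0516.

0.0516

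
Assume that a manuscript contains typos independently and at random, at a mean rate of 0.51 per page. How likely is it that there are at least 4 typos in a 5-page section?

Over the interval, μ = 0.51 × 5 = 2.55 (a 5-page section = 5 pages).
P(N ≥ 4) = 1 − P(N ≤ 3) = 1 − Σ_{j=0}^{3} e^(−μ) μ^j/j! ≈ 0.2532.

0.2532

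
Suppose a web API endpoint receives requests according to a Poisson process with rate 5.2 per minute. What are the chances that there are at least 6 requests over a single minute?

With mean μ = 5.2 per minute,
P(N ≥ 6) = 1 − P(N ≤ 5) = 1 − Σ_{j=0}^{5} e^(−μ) μ^j/j! ≈ 0.4191.

0.4191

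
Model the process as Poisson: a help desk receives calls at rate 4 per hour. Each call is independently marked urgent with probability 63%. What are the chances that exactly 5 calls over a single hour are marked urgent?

Thinning: the calls that are marked urgent themselves form a Poisson process with rate 0.63 × 4 = 2.52 per hour.
So μ = 2.52.
P(N = 5) = e^(−2.52) · 2.52^5/5! ≈ 0.0681.

0.0681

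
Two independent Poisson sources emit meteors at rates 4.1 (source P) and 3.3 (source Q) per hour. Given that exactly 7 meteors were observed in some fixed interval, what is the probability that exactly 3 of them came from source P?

0.2354

Given the total, each event is independently from source P with probability p = λ_P/(λ_P+λ_Q) = 4.1/7.4 ≈ 0.5541.
So K ~ Binomial(7, 4.1/7.4): P(K = 3) = C(7,3) · (4.1/7.4)^3 · (3.3/7.4)^4 ≈ 0.2354.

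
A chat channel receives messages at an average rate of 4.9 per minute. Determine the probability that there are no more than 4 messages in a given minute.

With mean μ = 4.9 per minute,
P(N ≤ 4) = Σ_{j=0}^{4} e^(−μ) μ^j/j! ≈ 0.4582.

0.4582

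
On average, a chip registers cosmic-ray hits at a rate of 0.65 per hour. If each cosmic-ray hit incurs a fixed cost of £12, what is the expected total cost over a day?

£187.2

E[N] = 0.65 × 24 = 15.6 (a day = 24 hours); E[cost] = 15.6 × £12 = £187.2.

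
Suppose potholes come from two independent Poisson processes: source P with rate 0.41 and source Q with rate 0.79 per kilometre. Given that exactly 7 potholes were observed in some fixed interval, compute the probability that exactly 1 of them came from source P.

0.1947

Given the total, each event is independently from source P with probability p = λ_P/(λ_P+λ_Q) = 0.41/1.2 ≈ 0.3417.
So K ~ Binomial(7, 0.41/1.2): P(K = 1) = C(7,1) · (0.41/1.2)^1 · (0.79/1.2)^6 ≈ 0.1947.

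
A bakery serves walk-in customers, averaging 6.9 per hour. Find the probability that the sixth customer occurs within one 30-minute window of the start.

0.1358

Over the interval, μ = 6.9 × 0.5 = 3.45 (a 30-minute window = 0.5 hours).
The sixth arrival falls in the interval iff at least 6 events occur there: P(S_6 ≤ t) = P(N ≥ 6) = 1 − P(N ≤ 5) ≈ 0.1358.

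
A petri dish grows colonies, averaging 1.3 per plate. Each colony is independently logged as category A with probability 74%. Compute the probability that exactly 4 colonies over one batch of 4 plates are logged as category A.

Thinning: the colonies that are logged as category A themselves form a Poisson process with rate 0.74 × 1.3 = 0.962 per plate.
Over the interval, μ = 0.962 × 4 = 3.848 (a batch of 4 plates = 4 plates).
P(N = 4) = e^(−3.848) · 3.848^4/4! ≈ 0.1948.

0.1948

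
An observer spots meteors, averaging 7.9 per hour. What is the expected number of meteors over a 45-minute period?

5.925

E[N] = λt = 7.9 × 0.75 = 5.925 (a 45-minute period = 0.75 hours).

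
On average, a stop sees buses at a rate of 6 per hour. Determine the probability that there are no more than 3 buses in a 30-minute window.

Over the interval, μ = 6 × 0.5 = 3 (a 30-minute window = 0.5 hours).
P(N ≤ 3) = Σ_{j=0}^{3} e^(−μ) μ^j/j! ≈ 0.6472.

0.6472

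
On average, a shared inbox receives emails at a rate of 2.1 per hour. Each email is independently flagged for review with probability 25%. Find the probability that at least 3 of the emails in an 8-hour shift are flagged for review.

0.7898

Thinning: the emails that are flagged for review themselves form a Poisson process with rate 0.25 × 2.1 = 0.525 per hour.
Over the interval, μ = 0.525 × 8 = 4.2 (an 8-hour shift = 8 hours).
P(N ≥ 3) = 1 − P(N ≤ 2) ≈ 0.7898.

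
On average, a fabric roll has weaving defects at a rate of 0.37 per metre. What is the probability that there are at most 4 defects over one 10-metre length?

Over the interval, μ = 0.37 × 10 = 3.7 (a 10-metre length = 10 metres).
P(N ≤ 4) = Σ_{j=0}^{4} e^(−μ) μ^j/j! ≈ 0.6872.

0.6872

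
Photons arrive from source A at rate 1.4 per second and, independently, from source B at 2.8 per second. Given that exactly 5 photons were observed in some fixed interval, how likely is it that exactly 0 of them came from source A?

Given the total, each event is independently from source A with probability p = λ_A/(λ_A+λ_B) = 1.4/4.2 ≈ 0.3333.
So K ~ Binomial(5, 1.4/4.2): P(K = 0) = C(5,0) · (1.4/4.2)^0 · (2.8/4.2)^5 ≈ 0.1317.

0.1317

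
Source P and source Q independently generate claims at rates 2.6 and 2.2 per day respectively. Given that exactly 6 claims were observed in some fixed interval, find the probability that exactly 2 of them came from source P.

0.1942

Given the total, each event is independently from source P with probability p = λ_P/(λ_P+λ_Q) = 2.6/4.8 ≈ 0.5417.
So K ~ Binomial(6, 2.6/4.8): P(K = 2) = C(6,2) · (2.6/4.8)^2 · (2.2/4.8)^4 ≈ 0.1942.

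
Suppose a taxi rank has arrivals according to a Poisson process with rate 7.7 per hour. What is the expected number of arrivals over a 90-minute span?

E[N] = λt = 7.7 × 1.5 = 11.55 (a 90-minute span = 1.5 hours).

11.55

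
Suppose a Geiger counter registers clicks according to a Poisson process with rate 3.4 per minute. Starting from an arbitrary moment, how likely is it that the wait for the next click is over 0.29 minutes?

0.3731

The wait for the next event is exponential with rate λ = 3.4 per minute.
P(T > 0.29) = e^(−λt) = e^(−3.4 × 0.29) = e^(−0.986) ≈ 0.3731.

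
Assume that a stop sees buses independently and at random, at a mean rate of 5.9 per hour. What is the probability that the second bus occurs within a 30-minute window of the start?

0.7933

Over the interval, μ = 5.9 × 0.5 = 2.95 (a 30-minute window = 0.5 hours).
The second arrival falls in the interval iff at least 2 events occur there: P(S_2 ≤ t) = P(N ≥ 2) = 1 − P(N ≤ 1) ≈ 0.7933.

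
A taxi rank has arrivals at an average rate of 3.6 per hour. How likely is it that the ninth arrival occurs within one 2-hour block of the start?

Over the interval, μ = 3.6 × 2 = 7.2 (a 2-hour block = 2 hours).
The ninth arrival falls in the interval iff at least 9 events occur there: P(S_9 ≤ t) = P(N ≥ 9) = 1 − P(N ≤ 8) ≈ 0.2973.

0.2973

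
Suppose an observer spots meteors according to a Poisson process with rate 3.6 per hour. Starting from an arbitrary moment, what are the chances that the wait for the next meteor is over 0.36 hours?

The wait for the next event is exponential with rate λ = 3.6 per hour.
P(T > 0.36) = e^(−λt) = e^(−3.6 × 0.36) = e^(−1.296) ≈ 0.2736.

0.2736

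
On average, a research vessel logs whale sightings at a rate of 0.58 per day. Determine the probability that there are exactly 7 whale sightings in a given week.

0.0622

Over the interval, μ = 0.58 × 7 = 4.06 (a week = 7 days).
P(N = 7) = e^(−μ) μ^7/7! = e^(−4.06) · 4.06^7/5040 ≈ 0.0622.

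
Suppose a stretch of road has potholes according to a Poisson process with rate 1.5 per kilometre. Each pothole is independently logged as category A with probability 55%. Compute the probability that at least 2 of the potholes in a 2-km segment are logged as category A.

Thinning: the potholes that are logged as category A themselves form a Poisson process with rate 0.55 × 1.5 = 0.825 per kilometre.
Over the interval, μ = 0.825 × 2 = 1.65 (a 2-km segment = 2 kilometres).
P(N ≥ 2) = 1 − P(N ≤ 1) ≈ 0.4911.

0.4911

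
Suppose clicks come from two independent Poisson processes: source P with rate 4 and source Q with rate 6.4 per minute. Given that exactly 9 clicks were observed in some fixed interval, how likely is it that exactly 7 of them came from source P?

Given the total, each event is independently from source P with probability p = λ_P/(λ_P+λ_Q) = 4/10.4 ≈ 0.3846.
So K ~ Binomial(9, 4/10.4): P(K = 7) = C(9,7) · (4/10.4)^7 · (6.4/10.4)^2 ≈ 0.0170.

0.0170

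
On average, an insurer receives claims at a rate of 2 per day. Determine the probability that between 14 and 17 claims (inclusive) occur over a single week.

0.3628

Over the interval, μ = 2 × 7 = 14 (a week = 7 days).
P(14 ≤ N ≤ 17) = Σ_{j=14}^{17} e^(−14) · 14^j/j! ≈ 0.3628.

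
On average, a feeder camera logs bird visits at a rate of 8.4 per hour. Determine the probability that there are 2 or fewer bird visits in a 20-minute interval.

Over the interval, μ = 8.4 × 1/3 = 2.8 (a 20-minute interval = 1/3 hours).
P(N ≤ 2) = Σ_{j=0}^{2} e^(−μ) μ^j/j! ≈ 0.4695.

0.4695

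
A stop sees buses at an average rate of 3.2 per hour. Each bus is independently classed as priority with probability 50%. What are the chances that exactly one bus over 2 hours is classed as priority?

Thinning: the buses that are classed as priority themselves form a Poisson process with rate 0.5 × 3.2 = 1.6 per hour.
Over the interval, μ = 1.6 × 2 = 3.2 (2 hours).
P(N = 1) = e^(−3.2) · 3.2^1/1! ≈ 0.1304.

0.1304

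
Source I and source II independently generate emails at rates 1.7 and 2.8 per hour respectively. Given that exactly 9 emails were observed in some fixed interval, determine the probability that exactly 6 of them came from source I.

Given the total, each event is independently from source I with probability p = λ_I/(λ_I+λ_II) = 1.7/4.5 ≈ 0.3778.
So K ~ Binomial(9, 1.7/4.5): P(K = 6) = C(9,6) · (1.7/4.5)^6 · (2.8/4.5)^3 ≈ 0.0588.

0.0588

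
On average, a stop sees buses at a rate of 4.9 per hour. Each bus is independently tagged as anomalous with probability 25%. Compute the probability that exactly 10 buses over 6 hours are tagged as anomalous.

0.0815

Thinning: the buses that are tagged as anomalous themselves form a Poisson process with rate 0.25 × 4.9 = 1.225 per hour.
Over the interval, μ = 1.225 × 6 = 7.35 (6 hours).
P(N = 10) = e^(−7.35) · 7.35^10/10! ≈ 0.0815.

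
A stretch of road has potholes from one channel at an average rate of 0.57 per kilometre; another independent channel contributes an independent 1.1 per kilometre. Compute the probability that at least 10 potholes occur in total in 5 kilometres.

0.3276

Independent Poisson processes superpose: combined rate λ = 0.57 + 1.1 = 1.67 per kilometre.
Over the interval, μ = 1.67 × 5 = 8.35 (5 kilometres).
P(N ≥ 10) = 1 − P(N ≤ 9) ≈ 0.3276.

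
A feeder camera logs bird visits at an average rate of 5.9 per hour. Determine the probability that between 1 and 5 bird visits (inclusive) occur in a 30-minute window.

Over the interval, μ = 5.9 × 0.5 = 2.95 (a 30-minute window = 0.5 hours).
P(1 ≤ N ≤ 5) = Σ_{j=1}^{5} e^(−2.95) · 2.95^j/j! ≈ 0.8687.

0.8687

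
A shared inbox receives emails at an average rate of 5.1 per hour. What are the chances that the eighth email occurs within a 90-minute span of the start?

0.4972

Over the interval, μ = 5.1 × 1.5 = 7.65 (a 90-minute span = 1.5 hours).
The eighth arrival falls in the interval iff at least 8 events occur there: P(S_8 ≤ t) = P(N ≥ 8) = 1 − P(N ≤ 7) ≈ 0.4972.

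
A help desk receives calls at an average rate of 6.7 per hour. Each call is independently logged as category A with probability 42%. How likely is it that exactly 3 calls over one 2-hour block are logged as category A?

Thinning: the calls that are logged as category A themselves form a Poisson process with rate 0.42 × 6.7 = 2.814 per hour.
Over the interval, μ = 2.814 × 2 = 5.628 (a 2-hour block = 2 hours).
P(N = 3) = e^(−5.628) · 5.628^3/3! ≈ 0.1068.

0.1068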